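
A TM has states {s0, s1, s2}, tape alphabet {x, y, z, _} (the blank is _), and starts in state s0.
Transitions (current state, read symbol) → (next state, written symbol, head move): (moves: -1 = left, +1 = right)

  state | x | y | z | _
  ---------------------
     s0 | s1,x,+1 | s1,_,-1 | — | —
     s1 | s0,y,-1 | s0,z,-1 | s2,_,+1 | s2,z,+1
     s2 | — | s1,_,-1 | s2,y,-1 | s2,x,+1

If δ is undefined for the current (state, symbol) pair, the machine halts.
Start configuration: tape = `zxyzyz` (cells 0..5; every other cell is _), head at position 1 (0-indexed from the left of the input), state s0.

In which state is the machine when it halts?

s0 | z[x]yzyz   read x → write x, move +1, go to s1
s1 | zx[y]zyz   read y → write z, move -1, go to s0
s0 | z[x]zzyz   read x → write x, move +1, go to s1
s1 | zx[z]zyz   read z → write _, move +1, go to s2
s2 | zx_[z]yz   read z → write y, move -1, go to s2
s2 | zx[_]yyz   read _ → write x, move +1, go to s2
s2 | zxx[y]yz   read y → write _, move -1, go to s1
s1 | zx[x]_yz   read x → write y, move -1, go to s0
s0 | z[x]y_yz   read x → write x, move +1, go to s1
s1 | zx[y]_yz   read y → write z, move -1, go to s0
s0 | z[x]z_yz   read x → write x, move +1, go to s1
s1 | zx[z]_yz   read z → write _, move +1, go to s2
s2 | zx_[_]yz   read _ → write x, move +1, go to s2
s2 | zx_x[y]z   read y → write _, move -1, go to s1
s1 | zx_[x]_z   read x → write y, move -1, go to s0
s0 | zx[_]y_z
No transition is defined for (s0, _); M halts in state s0.

s0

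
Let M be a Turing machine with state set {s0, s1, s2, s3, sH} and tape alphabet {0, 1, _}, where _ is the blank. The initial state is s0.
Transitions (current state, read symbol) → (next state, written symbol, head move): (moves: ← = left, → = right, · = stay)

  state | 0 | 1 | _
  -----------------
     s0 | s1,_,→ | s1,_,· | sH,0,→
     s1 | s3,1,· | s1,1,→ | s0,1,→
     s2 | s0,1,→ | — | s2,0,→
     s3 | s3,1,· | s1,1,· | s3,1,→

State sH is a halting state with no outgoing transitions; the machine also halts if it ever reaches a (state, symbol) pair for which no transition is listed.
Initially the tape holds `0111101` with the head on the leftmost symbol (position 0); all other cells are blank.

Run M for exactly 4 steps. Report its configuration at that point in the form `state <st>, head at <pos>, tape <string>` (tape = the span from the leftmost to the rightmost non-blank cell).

s0 | [0]111101   read 0 → write _, move →, go to s1
s1 | _[1]11101   read 1 → write 1, move →, go to s1
s1 | _1[1]1101   read 1 → write 1, move →, go to s1
s1 | _11[1]101   read 1 → write 1, move →, go to s1
s1 | _111[1]01
After 4 steps: state s1, head at 4, tape 111101.

state s1, head at 4, tape 111101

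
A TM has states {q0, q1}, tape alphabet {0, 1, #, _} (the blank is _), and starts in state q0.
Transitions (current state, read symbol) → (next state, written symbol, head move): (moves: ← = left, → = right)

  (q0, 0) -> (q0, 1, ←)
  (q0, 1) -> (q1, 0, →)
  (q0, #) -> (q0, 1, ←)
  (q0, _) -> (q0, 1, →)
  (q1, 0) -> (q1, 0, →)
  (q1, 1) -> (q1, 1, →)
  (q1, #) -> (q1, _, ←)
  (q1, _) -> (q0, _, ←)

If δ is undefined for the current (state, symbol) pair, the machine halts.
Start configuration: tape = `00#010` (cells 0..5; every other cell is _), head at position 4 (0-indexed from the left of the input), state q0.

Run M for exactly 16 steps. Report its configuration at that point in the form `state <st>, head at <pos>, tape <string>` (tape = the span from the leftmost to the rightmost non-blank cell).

q0 | _00#0[1]0_   read 1 → write 0, move →, go to q1
q1 | _00#00[0]_   read 0 → write 0, move →, go to q1
q1 | _00#000[_]   read _ → write _, move ←, go to q0
q0 | _00#00[0]_   read 0 → write 1, move ←, go to q0
q0 | _00#0[0]1_   read 0 → write 1, move ←, go to q0
q0 | _00#[0]11_   read 0 → write 1, move ←, go to q0
q0 | _00[#]111_   read # → write 1, move ←, go to q0
q0 | _0[0]1111_   read 0 → write 1, move ←, go to q0
q0 | _[0]11111_   read 0 → write 1, move ←, go to q0
q0 | [_]111111_   read _ → write 1, move →, go to q0
q0 | 1[1]11111_   read 1 → write 0, move →, go to q1
q1 | 10[1]1111_   read 1 → write 1, move →, go to q1
q1 | 101[1]111_   read 1 → write 1, move →, go to q1
q1 | 1011[1]11_   read 1 → write 1, move →, go to q1
q1 | 10111[1]1_   read 1 → write 1, move →, go to q1
q1 | 101111[1]_   read 1 → write 1, move →, go to q1
q1 | 1011111[_]
After 16 steps: state q1, head at 6, tape 1011111.

state q1, head at 6, tape 1011111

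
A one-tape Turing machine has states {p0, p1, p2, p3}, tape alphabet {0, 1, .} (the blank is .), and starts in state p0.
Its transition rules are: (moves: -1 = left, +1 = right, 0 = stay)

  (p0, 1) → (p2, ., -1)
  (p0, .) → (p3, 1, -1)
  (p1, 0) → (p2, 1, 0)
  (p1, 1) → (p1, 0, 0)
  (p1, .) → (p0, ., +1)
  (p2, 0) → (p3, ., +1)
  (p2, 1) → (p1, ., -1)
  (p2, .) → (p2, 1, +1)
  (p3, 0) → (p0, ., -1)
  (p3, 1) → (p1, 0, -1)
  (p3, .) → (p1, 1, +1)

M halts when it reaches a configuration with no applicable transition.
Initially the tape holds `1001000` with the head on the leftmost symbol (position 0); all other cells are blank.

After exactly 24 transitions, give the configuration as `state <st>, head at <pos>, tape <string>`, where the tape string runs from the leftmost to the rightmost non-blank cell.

p0 | ...[1]001000   read 1 → write ., move -1, go to p2
p2 | ..[.].001000   read . → write 1, move +1, go to p2
p2 | ..1[.]001000   read . → write 1, move +1, go to p2
p2 | ..11[0]01000   read 0 → write ., move +1, go to p3
p3 | ..11.[0]1000   read 0 → write ., move -1, go to p0
p0 | ..11[.].1000   read . → write 1, move -1, go to p3
p3 | ..1[1]1.1000   read 1 → write 0, move -1, go to p1
p1 | ..[1]01.1000   read 1 → write 0, move 0, go to p1
p1 | ..[0]01.1000   read 0 → write 1, move 0, go to p2
p2 | ..[1]01.1000   read 1 → write ., move -1, go to p1
p1 | .[.].01.1000   read . → write ., move +1, go to p0
p0 | ..[.]01.1000   read . → write 1, move -1, go to p3
p3 | .[.]101.1000   read . → write 1, move +1, go to p1
p1 | .1[1]01.1000   read 1 → write 0, move 0, go to p1
p1 | .1[0]01.1000   read 0 → write 1, move 0, go to p2
p2 | .1[1]01.1000   read 1 → write ., move -1, go to p1
p1 | .[1].01.1000   read 1 → write 0, move 0, go to p1
p1 | .[0].01.1000   read 0 → write 1, move 0, go to p2
p2 | .[1].01.1000   read 1 → write ., move -1, go to p1
p1 | [.]..01.1000   read . → write ., move +1, go to p0
p0 | .[.].01.1000   read . → write 1, move -1, go to p3
p3 | [.]1.01.1000   read . → write 1, move +1, go to p1
p1 | 1[1].01.1000   read 1 → write 0, move 0, go to p1
p1 | 1[0].01.1000   read 0 → write 1, move 0, go to p2
p2 | 1[1].01.1000
After 24 steps: state p2, head at -2, tape 11.01.1000.

state p2, head at -2, tape 11.01.1000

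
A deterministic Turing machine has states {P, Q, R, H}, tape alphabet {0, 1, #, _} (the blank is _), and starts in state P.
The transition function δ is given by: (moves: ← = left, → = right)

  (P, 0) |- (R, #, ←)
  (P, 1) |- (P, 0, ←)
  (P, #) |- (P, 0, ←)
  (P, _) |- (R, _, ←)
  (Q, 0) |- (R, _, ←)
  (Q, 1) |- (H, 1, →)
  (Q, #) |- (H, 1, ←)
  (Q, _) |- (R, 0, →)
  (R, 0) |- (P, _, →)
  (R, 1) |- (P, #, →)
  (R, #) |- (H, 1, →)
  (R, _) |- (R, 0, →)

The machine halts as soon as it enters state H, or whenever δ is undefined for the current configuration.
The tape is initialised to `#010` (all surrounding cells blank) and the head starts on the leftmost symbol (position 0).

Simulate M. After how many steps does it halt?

state=P head=0 tape=__[#]010   (P,#)→(P,0,←)
state=P head=-1 tape=_[_]0010   (P,_)→(R,_,←)
state=R head=-2 tape=[_]_0010   (R,_)→(R,0,→)
state=R head=-1 tape=0[_]0010   (R,_)→(R,0,→)
state=R head=0 tape=00[0]010   (R,0)→(P,_,→)
state=P head=1 tape=00_[0]10   (P,0)→(R,#,←)
state=R head=0 tape=00[_]#10   (R,_)→(R,0,→)
state=R head=1 tape=000[#]10   (R,#)→(H,1,→)
state=H head=2 tape=0001[1]0
M halts after 8 transitions.

8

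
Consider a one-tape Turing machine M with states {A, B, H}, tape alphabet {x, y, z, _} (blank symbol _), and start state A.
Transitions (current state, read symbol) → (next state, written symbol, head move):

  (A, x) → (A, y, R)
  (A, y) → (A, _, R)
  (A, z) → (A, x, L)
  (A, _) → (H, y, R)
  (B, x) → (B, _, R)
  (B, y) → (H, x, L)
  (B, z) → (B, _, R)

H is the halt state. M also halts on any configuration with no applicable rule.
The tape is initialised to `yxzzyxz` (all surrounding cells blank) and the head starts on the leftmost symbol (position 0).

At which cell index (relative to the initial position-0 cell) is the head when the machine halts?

8

state=A head=0 tape=[y]xzzyxz__   (A,y)→(A,_,R)
state=A head=1 tape=_[x]zzyxz__   (A,x)→(A,y,R)
state=A head=2 tape=_y[z]zyxz__   (A,z)→(A,x,L)
state=A head=1 tape=_[y]xzyxz__   (A,y)→(A,_,R)
state=A head=2 tape=__[x]zyxz__   (A,x)→(A,y,R)
state=A head=3 tape=__y[z]yxz__   (A,z)→(A,x,L)
state=A head=2 tape=__[y]xyxz__   (A,y)→(A,_,R)
state=A head=3 tape=___[x]yxz__   (A,x)→(A,y,R)
state=A head=4 tape=___y[y]xz__   (A,y)→(A,_,R)
state=A head=5 tape=___y_[x]z__   (A,x)→(A,y,R)
state=A head=6 tape=___y_y[z]__   (A,z)→(A,x,L)
state=A head=5 tape=___y_[y]x__   (A,y)→(A,_,R)
state=A head=6 tape=___y__[x]__   (A,x)→(A,y,R)
state=A head=7 tape=___y__y[_]_   (A,_)→(H,y,R)
state=H head=8 tape=___y__yy[_]
At halt the head is at cell 8.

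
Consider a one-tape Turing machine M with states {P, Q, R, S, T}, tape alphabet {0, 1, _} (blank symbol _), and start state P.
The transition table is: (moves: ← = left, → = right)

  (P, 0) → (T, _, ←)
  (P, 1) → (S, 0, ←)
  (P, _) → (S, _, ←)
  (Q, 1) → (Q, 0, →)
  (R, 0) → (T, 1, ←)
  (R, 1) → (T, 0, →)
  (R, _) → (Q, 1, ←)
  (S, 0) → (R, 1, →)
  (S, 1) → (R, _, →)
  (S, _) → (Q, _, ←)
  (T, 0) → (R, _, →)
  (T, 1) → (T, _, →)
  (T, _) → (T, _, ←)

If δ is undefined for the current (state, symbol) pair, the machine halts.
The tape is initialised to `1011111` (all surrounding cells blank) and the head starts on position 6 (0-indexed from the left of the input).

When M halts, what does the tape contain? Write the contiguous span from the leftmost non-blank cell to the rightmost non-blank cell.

1_1___1

state=P head=6 tape=101111[1]   (P,1)→(S,0,←)
state=S head=5 tape=10111[1]0   (S,1)→(R,_,→)
state=R head=6 tape=10111_[0]   (R,0)→(T,1,←)
state=T head=5 tape=10111[_]1   (T,_)→(T,_,←)
state=T head=4 tape=1011[1]_1   (T,1)→(T,_,→)
state=T head=5 tape=1011_[_]1   (T,_)→(T,_,←)
state=T head=4 tape=1011[_]_1   (T,_)→(T,_,←)
state=T head=3 tape=101[1]__1   (T,1)→(T,_,→)
state=T head=4 tape=101_[_]_1   (T,_)→(T,_,←)
state=T head=3 tape=101[_]__1   (T,_)→(T,_,←)
state=T head=2 tape=10[1]___1   (T,1)→(T,_,→)
state=T head=3 tape=10_[_]__1   (T,_)→(T,_,←)
state=T head=2 tape=10[_]___1   (T,_)→(T,_,←)
state=T head=1 tape=1[0]____1   (T,0)→(R,_,→)
state=R head=2 tape=1_[_]___1   (R,_)→(Q,1,←)
state=Q head=1 tape=1[_]1___1
The non-blank tape span at halt is 1_1___1.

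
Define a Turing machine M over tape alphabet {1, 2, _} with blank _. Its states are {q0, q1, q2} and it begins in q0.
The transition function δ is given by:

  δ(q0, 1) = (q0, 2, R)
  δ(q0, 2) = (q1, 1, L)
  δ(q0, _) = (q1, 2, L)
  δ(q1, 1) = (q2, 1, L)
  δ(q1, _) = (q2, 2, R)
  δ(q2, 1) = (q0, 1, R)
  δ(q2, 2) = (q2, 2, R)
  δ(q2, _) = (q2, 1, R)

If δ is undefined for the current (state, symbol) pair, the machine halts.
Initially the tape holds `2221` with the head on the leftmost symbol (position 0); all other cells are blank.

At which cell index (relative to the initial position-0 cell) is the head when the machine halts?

1

state=q0 head=0 tape=_[2]221   (q0,2)→(q1,1,L)
state=q1 head=-1 tape=[_]1221   (q1,_)→(q2,2,R)
state=q2 head=0 tape=2[1]221   (q2,1)→(q0,1,R)
state=q0 head=1 tape=21[2]21   (q0,2)→(q1,1,L)
state=q1 head=0 tape=2[1]121   (q1,1)→(q2,1,L)
state=q2 head=-1 tape=[2]1121   (q2,2)→(q2,2,R)
state=q2 head=0 tape=2[1]121   (q2,1)→(q0,1,R)
state=q0 head=1 tape=21[1]21   (q0,1)→(q0,2,R)
state=q0 head=2 tape=212[2]1   (q0,2)→(q1,1,L)
state=q1 head=1 tape=21[2]11
At halt the head is at cell 1.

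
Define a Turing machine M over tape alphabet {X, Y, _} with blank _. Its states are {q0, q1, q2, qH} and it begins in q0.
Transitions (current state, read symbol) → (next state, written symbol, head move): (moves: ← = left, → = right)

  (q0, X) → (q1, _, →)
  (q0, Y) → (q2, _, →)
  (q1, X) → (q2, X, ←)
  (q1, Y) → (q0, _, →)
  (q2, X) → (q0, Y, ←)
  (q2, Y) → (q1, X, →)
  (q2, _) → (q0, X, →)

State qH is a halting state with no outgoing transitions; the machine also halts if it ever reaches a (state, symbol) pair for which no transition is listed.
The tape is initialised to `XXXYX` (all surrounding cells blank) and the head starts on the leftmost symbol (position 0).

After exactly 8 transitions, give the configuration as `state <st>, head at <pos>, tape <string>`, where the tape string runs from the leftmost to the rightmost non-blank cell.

state q0, head at 4, tape XX__X

state=q0 head=0 tape=[X]XXYX   (q0,X)→(q1,_,→)
state=q1 head=1 tape=_[X]XYX   (q1,X)→(q2,X,←)
state=q2 head=0 tape=[_]XXYX   (q2,_)→(q0,X,→)
state=q0 head=1 tape=X[X]XYX   (q0,X)→(q1,_,→)
state=q1 head=2 tape=X_[X]YX   (q1,X)→(q2,X,←)
state=q2 head=1 tape=X[_]XYX   (q2,_)→(q0,X,→)
state=q0 head=2 tape=XX[X]YX   (q0,X)→(q1,_,→)
state=q1 head=3 tape=XX_[Y]X   (q1,Y)→(q0,_,→)
state=q0 head=4 tape=XX__[X]
After 8 steps: state q0, head at 4, tape XX__X.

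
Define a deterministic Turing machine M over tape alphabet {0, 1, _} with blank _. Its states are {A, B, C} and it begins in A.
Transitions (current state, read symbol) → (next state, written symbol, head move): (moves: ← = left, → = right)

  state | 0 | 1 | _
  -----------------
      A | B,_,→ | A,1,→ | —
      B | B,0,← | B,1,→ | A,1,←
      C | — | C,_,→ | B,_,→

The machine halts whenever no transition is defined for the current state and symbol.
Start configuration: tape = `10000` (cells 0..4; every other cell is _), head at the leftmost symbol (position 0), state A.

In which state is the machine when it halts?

A

state=A head=0 tape=[1]0000_   (A,1)→(A,1,→)
state=A head=1 tape=1[0]000_   (A,0)→(B,_,→)
state=B head=2 tape=1_[0]00_   (B,0)→(B,0,←)
state=B head=1 tape=1[_]000_   (B,_)→(A,1,←)
state=A head=0 tape=[1]1000_   (A,1)→(A,1,→)
state=A head=1 tape=1[1]000_   (A,1)→(A,1,→)
state=A head=2 tape=11[0]00_   (A,0)→(B,_,→)
state=B head=3 tape=11_[0]0_   (B,0)→(B,0,←)
state=B head=2 tape=11[_]00_   (B,_)→(A,1,←)
state=A head=1 tape=1[1]100_   (A,1)→(A,1,→)
state=A head=2 tape=11[1]00_   (A,1)→(A,1,→)
state=A head=3 tape=111[0]0_   (A,0)→(B,_,→)
state=B head=4 tape=111_[0]_   (B,0)→(B,0,←)
state=B head=3 tape=111[_]0_   (B,_)→(A,1,←)
state=A head=2 tape=11[1]10_   (A,1)→(A,1,→)
state=A head=3 tape=111[1]0_   (A,1)→(A,1,→)
state=A head=4 tape=1111[0]_   (A,0)→(B,_,→)
state=B head=5 tape=1111_[_]   (B,_)→(A,1,←)
state=A head=4 tape=1111[_]1
No transition is defined for (A, _); M halts in state A.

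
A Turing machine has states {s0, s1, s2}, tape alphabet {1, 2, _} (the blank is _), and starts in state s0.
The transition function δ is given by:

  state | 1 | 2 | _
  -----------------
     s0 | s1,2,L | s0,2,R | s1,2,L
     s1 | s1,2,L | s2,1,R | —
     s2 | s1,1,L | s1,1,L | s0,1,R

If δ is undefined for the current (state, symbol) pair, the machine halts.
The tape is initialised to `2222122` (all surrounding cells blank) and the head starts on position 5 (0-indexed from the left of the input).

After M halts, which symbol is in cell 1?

1

s0 | _22221[2]2_   read 2 → write 2, move R, go to s0
s0 | _222212[2]_   read 2 → write 2, move R, go to s0
s0 | _2222122[_]   read _ → write 2, move L, go to s1
s1 | _222212[2]2   read 2 → write 1, move R, go to s2
s2 | _2222121[2]   read 2 → write 1, move L, go to s1
s1 | _222212[1]1   read 1 → write 2, move L, go to s1
s1 | _22221[2]21   read 2 → write 1, move R, go to s2
s2 | _222211[2]1   read 2 → write 1, move L, go to s1
s1 | _22221[1]11   read 1 → write 2, move L, go to s1
s1 | _2222[1]211   read 1 → write 2, move L, go to s1
s1 | _222[2]2211   read 2 → write 1, move R, go to s2
s2 | _2221[2]211   read 2 → write 1, move L, go to s1
s1 | _222[1]1211   read 1 → write 2, move L, go to s1
s1 | _22[2]21211   read 2 → write 1, move R, go to s2
s2 | _221[2]1211   read 2 → write 1, move L, go to s1
s1 | _22[1]11211   read 1 → write 2, move L, go to s1
s1 | _2[2]211211   read 2 → write 1, move R, go to s2
s2 | _21[2]11211   read 2 → write 1, move L, go to s1
s1 | _2[1]111211   read 1 → write 2, move L, go to s1
s1 | _[2]2111211   read 2 → write 1, move R, go to s2
s2 | _1[2]111211   read 2 → write 1, move L, go to s1
s1 | _[1]1111211   read 1 → write 2, move L, go to s1
s1 | [_]21111211
Cell 1 holds 1 when M halts.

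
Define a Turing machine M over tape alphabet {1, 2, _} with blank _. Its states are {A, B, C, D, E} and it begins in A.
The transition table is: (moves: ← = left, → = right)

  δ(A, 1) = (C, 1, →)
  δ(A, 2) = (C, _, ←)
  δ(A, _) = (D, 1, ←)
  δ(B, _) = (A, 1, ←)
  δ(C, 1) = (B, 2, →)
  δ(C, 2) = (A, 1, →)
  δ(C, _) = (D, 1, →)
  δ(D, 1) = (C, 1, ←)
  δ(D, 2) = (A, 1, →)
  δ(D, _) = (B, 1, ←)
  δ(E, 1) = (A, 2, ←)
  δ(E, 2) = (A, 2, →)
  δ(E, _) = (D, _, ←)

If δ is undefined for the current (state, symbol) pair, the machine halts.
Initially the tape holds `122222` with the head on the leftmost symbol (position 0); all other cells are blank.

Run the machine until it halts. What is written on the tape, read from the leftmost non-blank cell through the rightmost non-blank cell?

A | _[1]22222   read 1 → write 1, move →, go to C
C | _1[2]2222   read 2 → write 1, move →, go to A
A | _11[2]222   read 2 → write _, move ←, go to C
C | _1[1]_222   read 1 → write 2, move →, go to B
B | _12[_]222   read _ → write 1, move ←, go to A
A | _1[2]1222   read 2 → write _, move ←, go to C
C | _[1]_1222   read 1 → write 2, move →, go to B
B | _2[_]1222   read _ → write 1, move ←, go to A
A | _[2]11222   read 2 → write _, move ←, go to C
C | [_]_11222   read _ → write 1, move →, go to D
D | 1[_]11222   read _ → write 1, move ←, go to B
B | [1]111222
The non-blank tape span at halt is 1111222.

1111222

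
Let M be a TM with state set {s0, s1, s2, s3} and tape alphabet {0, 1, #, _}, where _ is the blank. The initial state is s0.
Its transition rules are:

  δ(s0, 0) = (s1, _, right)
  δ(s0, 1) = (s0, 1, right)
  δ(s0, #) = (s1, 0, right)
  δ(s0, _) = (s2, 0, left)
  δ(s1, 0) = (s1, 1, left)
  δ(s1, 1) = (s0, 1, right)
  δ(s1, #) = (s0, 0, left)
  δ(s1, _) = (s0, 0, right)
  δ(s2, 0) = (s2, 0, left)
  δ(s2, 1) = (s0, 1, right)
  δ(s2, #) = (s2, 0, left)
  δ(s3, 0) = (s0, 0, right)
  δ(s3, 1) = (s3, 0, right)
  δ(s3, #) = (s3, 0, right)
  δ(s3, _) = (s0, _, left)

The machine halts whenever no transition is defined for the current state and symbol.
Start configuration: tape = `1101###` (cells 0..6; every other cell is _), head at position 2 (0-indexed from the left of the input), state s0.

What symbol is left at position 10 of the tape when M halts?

s0 | 11[0]1###____   read 0 → write _, move right, go to s1
s1 | 11_[1]###____   read 1 → write 1, move right, go to s0
s0 | 11_1[#]##____   read # → write 0, move right, go to s1
s1 | 11_10[#]#____   read # → write 0, move left, go to s0
s0 | 11_1[0]0#____   read 0 → write _, move right, go to s1
s1 | 11_1_[0]#____   read 0 → write 1, move left, go to s1
s1 | 11_1[_]1#____   read _ → write 0, move right, go to s0
s0 | 11_10[1]#____   read 1 → write 1, move right, go to s0
s0 | 11_101[#]____   read # → write 0, move right, go to s1
s1 | 11_1010[_]___   read _ → write 0, move right, go to s0
s0 | 11_10100[_]__   read _ → write 0, move left, go to s2
s2 | 11_1010[0]0__   read 0 → write 0, move left, go to s2
s2 | 11_101[0]00__   read 0 → write 0, move left, go to s2
s2 | 11_10[1]000__   read 1 → write 1, move right, go to s0
s0 | 11_101[0]00__   read 0 → write _, move right, go to s1
s1 | 11_101_[0]0__   read 0 → write 1, move left, go to s1
s1 | 11_101[_]10__   read _ → write 0, move right, go to s0
s0 | 11_1010[1]0__   read 1 → write 1, move right, go to s0
s0 | 11_10101[0]__   read 0 → write _, move right, go to s1
s1 | 11_10101_[_]_   read _ → write 0, move right, go to s0
s0 | 11_10101_0[_]   read _ → write 0, move left, go to s2
s2 | 11_10101_[0]0   read 0 → write 0, move left, go to s2
s2 | 11_10101[_]00
Cell 10 holds 0 when M halts.

0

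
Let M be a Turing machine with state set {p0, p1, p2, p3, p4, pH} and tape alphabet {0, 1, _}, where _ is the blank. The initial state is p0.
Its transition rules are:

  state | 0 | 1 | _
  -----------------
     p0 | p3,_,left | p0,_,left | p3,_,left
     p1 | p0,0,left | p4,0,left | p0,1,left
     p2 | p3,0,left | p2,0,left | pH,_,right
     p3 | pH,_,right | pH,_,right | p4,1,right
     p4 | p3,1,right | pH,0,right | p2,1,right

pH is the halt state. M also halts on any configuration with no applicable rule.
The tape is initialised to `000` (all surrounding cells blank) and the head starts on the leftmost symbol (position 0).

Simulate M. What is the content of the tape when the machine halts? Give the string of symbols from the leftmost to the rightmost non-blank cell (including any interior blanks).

1_00

p0 | _[0]00   read 0 → write _, move left, go to p3
p3 | [_]_00   read _ → write 1, move right, go to p4
p4 | 1[_]00   read _ → write 1, move right, go to p2
p2 | 11[0]0   read 0 → write 0, move left, go to p3
p3 | 1[1]00   read 1 → write _, move right, go to pH
pH | 1_[0]0
The non-blank tape span at halt is 1_00.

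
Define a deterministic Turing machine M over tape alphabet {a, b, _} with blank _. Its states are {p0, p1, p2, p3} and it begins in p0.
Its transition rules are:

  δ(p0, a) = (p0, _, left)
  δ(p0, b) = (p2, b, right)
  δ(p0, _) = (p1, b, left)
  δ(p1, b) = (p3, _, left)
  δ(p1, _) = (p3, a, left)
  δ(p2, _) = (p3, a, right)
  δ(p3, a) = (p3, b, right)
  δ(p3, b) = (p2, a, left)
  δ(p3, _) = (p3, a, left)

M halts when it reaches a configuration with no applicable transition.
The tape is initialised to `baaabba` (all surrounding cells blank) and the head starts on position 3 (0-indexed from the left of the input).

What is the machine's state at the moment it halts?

p2

p0 | baa[a]bba   read a → write _, move left, go to p0
p0 | ba[a]_bba   read a → write _, move left, go to p0
p0 | b[a]__bba   read a → write _, move left, go to p0
p0 | [b]___bba   read b → write b, move right, go to p2
p2 | b[_]__bba   read _ → write a, move right, go to p3
p3 | ba[_]_bba   read _ → write a, move left, go to p3
p3 | b[a]a_bba   read a → write b, move right, go to p3
p3 | bb[a]_bba   read a → write b, move right, go to p3
p3 | bbb[_]bba   read _ → write a, move left, go to p3
p3 | bb[b]abba   read b → write a, move left, go to p2
p2 | b[b]aabba
No transition is defined for (p2, b); M halts in state p2.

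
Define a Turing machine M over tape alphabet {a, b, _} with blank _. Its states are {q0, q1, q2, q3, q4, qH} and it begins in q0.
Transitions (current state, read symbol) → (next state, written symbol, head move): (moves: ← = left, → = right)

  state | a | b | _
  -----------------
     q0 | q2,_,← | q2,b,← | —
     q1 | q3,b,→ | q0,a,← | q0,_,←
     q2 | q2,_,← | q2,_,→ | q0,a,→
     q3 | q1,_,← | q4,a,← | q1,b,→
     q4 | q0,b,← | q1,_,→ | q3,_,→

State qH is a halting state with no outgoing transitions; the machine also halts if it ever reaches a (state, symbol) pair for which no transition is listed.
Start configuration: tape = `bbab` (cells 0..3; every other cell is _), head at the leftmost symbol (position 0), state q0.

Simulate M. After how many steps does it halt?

5

state=q0 head=0 tape=__[b]bab   (q0,b)→(q2,b,←)
state=q2 head=-1 tape=_[_]bbab   (q2,_)→(q0,a,→)
state=q0 head=0 tape=_a[b]bab   (q0,b)→(q2,b,←)
state=q2 head=-1 tape=_[a]bbab   (q2,a)→(q2,_,←)
state=q2 head=-2 tape=[_]_bbab   (q2,_)→(q0,a,→)
state=q0 head=-1 tape=a[_]bbab
M halts after 5 transitions.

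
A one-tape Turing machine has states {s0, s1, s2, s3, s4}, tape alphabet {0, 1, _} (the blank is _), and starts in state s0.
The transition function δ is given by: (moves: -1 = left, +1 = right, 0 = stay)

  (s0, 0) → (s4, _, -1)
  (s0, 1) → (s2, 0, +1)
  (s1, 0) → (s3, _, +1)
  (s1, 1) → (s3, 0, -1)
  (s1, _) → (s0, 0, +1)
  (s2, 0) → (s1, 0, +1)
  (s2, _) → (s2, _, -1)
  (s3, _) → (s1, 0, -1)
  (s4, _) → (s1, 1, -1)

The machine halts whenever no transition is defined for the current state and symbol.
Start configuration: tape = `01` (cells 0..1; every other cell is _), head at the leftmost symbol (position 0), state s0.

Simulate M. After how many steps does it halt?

s0 | __[0]1__   read 0 → write _, move -1, go to s4
s4 | _[_]_1__   read _ → write 1, move -1, go to s1
s1 | [_]1_1__   read _ → write 0, move +1, go to s0
s0 | 0[1]_1__   read 1 → write 0, move +1, go to s2
s2 | 00[_]1__   read _ → write _, move -1, go to s2
s2 | 0[0]_1__   read 0 → write 0, move +1, go to s1
s1 | 00[_]1__   read _ → write 0, move +1, go to s0
s0 | 000[1]__   read 1 → write 0, move +1, go to s2
s2 | 0000[_]_   read _ → write _, move -1, go to s2
s2 | 000[0]__   read 0 → write 0, move +1, go to s1
s1 | 0000[_]_   read _ → write 0, move +1, go to s0
s0 | 00000[_]
M halts after 11 transitions.

11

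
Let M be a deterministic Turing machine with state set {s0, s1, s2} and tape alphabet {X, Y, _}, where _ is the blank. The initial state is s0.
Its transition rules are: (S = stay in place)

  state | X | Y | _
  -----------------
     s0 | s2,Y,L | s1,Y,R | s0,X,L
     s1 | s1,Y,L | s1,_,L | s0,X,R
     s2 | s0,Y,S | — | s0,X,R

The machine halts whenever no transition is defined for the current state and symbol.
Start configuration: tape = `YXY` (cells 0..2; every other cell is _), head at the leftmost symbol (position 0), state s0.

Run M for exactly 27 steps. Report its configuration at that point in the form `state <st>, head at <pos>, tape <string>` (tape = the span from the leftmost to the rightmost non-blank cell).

state=s0 head=0 tape=____[Y]XY   (s0,Y)→(s1,Y,R)
state=s1 head=1 tape=____Y[X]Y   (s1,X)→(s1,Y,L)
state=s1 head=0 tape=____[Y]YY   (s1,Y)→(s1,_,L)
state=s1 head=-1 tape=___[_]_YY   (s1,_)→(s0,X,R)
state=s0 head=0 tape=___X[_]YY   (s0,_)→(s0,X,L)
state=s0 head=-1 tape=___[X]XYY   (s0,X)→(s2,Y,L)
state=s2 head=-2 tape=__[_]YXYY   (s2,_)→(s0,X,R)
state=s0 head=-1 tape=__X[Y]XYY   (s0,Y)→(s1,Y,R)
state=s1 head=0 tape=__XY[X]YY   (s1,X)→(s1,Y,L)
state=s1 head=-1 tape=__X[Y]YYY   (s1,Y)→(s1,_,L)
state=s1 head=-2 tape=__[X]_YYY   (s1,X)→(s1,Y,L)
state=s1 head=-3 tape=_[_]Y_YYY   (s1,_)→(s0,X,R)
state=s0 head=-2 tape=_X[Y]_YYY   (s0,Y)→(s1,Y,R)
state=s1 head=-1 tape=_XY[_]YYY   (s1,_)→(s0,X,R)
state=s0 head=0 tape=_XYX[Y]YY   (s0,Y)→(s1,Y,R)
state=s1 head=1 tape=_XYXY[Y]Y   (s1,Y)→(s1,_,L)
state=s1 head=0 tape=_XYX[Y]_Y   (s1,Y)→(s1,_,L)
state=s1 head=-1 tape=_XY[X]__Y   (s1,X)→(s1,Y,L)
state=s1 head=-2 tape=_X[Y]Y__Y   (s1,Y)→(s1,_,L)
state=s1 head=-3 tape=_[X]_Y__Y   (s1,X)→(s1,Y,L)
state=s1 head=-4 tape=[_]Y_Y__Y   (s1,_)→(s0,X,R)
state=s0 head=-3 tape=X[Y]_Y__Y   (s0,Y)→(s1,Y,R)
state=s1 head=-2 tape=XY[_]Y__Y   (s1,_)→(s0,X,R)
state=s0 head=-1 tape=XYX[Y]__Y   (s0,Y)→(s1,Y,R)
state=s1 head=0 tape=XYXY[_]_Y   (s1,_)→(s0,X,R)
state=s0 head=1 tape=XYXYX[_]Y   (s0,_)→(s0,X,L)
state=s0 head=0 tape=XYXY[X]XY   (s0,X)→(s2,Y,L)
state=s2 head=-1 tape=XYX[Y]YXY
After 27 steps: state s2, head at -1, tape XYXYYXY.

state s2, head at -1, tape XYXYYXY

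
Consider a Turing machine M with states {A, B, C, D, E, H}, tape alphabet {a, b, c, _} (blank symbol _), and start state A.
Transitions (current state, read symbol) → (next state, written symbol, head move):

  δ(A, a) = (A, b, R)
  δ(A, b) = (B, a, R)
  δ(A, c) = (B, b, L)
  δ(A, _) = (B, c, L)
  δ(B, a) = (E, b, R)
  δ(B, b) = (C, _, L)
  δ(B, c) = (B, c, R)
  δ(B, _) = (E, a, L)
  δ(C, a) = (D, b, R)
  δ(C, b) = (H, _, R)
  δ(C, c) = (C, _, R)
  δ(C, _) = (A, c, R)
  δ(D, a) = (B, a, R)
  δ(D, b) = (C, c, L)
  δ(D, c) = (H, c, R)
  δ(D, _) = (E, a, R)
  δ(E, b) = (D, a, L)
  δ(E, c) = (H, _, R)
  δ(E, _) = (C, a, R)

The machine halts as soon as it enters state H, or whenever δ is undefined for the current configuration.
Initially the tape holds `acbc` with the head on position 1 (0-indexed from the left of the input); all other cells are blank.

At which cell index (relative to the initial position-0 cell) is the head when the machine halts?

A | _a[c]bc_   read c → write b, move L, go to B
B | _[a]bbc_   read a → write b, move R, go to E
E | _b[b]bc_   read b → write a, move L, go to D
D | _[b]abc_   read b → write c, move L, go to C
C | [_]cabc_   read _ → write c, move R, go to A
A | c[c]abc_   read c → write b, move L, go to B
B | [c]babc_   read c → write c, move R, go to B
B | c[b]abc_   read b → write _, move L, go to C
C | [c]_abc_   read c → write _, move R, go to C
C | _[_]abc_   read _ → write c, move R, go to A
A | _c[a]bc_   read a → write b, move R, go to A
A | _cb[b]c_   read b → write a, move R, go to B
B | _cba[c]_   read c → write c, move R, go to B
B | _cbac[_]   read _ → write a, move L, go to E
E | _cba[c]a   read c → write _, move R, go to H
H | _cba_[a]
At halt the head is at cell 4.

4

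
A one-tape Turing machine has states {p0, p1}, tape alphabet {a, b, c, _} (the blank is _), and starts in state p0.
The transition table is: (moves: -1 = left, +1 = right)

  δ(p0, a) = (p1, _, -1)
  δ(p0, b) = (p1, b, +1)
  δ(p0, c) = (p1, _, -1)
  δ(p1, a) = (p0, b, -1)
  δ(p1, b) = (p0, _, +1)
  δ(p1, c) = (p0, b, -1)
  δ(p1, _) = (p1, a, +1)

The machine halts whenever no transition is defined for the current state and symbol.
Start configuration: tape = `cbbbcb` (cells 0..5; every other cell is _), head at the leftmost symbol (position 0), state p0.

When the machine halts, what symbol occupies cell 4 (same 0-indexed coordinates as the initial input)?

p0 | _[c]bbbcb_   read c → write _, move -1, go to p1
p1 | [_]_bbbcb_   read _ → write a, move +1, go to p1
p1 | a[_]bbbcb_   read _ → write a, move +1, go to p1
p1 | aa[b]bbcb_   read b → write _, move +1, go to p0
p0 | aa_[b]bcb_   read b → write b, move +1, go to p1
p1 | aa_b[b]cb_   read b → write _, move +1, go to p0
p0 | aa_b_[c]b_   read c → write _, move -1, go to p1
p1 | aa_b[_]_b_   read _ → write a, move +1, go to p1
p1 | aa_ba[_]b_   read _ → write a, move +1, go to p1
p1 | aa_baa[b]_   read b → write _, move +1, go to p0
p0 | aa_baa_[_]
Cell 4 holds a when M halts.

a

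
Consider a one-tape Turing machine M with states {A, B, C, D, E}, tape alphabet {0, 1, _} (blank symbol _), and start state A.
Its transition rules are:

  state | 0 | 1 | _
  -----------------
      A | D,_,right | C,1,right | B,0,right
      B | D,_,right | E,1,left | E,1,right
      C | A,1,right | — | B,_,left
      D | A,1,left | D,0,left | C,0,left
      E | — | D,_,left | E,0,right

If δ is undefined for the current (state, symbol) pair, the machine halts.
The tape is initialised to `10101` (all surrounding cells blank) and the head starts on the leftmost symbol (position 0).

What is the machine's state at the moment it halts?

E

A | ___[1]0101_   read 1 → write 1, move right, go to C
C | ___1[0]101_   read 0 → write 1, move right, go to A
A | ___11[1]01_   read 1 → write 1, move right, go to C
C | ___111[0]1_   read 0 → write 1, move right, go to A
A | ___1111[1]_   read 1 → write 1, move right, go to C
C | ___11111[_]   read _ → write _, move left, go to B
B | ___1111[1]_   read 1 → write 1, move left, go to E
E | ___111[1]1_   read 1 → write _, move left, go to D
D | ___11[1]_1_   read 1 → write 0, move left, go to D
D | ___1[1]0_1_   read 1 → write 0, move left, go to D
D | ___[1]00_1_   read 1 → write 0, move left, go to D
D | __[_]000_1_   read _ → write 0, move left, go to C
C | _[_]0000_1_   read _ → write _, move left, go to B
B | [_]_0000_1_   read _ → write 1, move right, go to E
E | 1[_]0000_1_   read _ → write 0, move right, go to E
E | 10[0]000_1_
No transition is defined for (E, 0); M halts in state E.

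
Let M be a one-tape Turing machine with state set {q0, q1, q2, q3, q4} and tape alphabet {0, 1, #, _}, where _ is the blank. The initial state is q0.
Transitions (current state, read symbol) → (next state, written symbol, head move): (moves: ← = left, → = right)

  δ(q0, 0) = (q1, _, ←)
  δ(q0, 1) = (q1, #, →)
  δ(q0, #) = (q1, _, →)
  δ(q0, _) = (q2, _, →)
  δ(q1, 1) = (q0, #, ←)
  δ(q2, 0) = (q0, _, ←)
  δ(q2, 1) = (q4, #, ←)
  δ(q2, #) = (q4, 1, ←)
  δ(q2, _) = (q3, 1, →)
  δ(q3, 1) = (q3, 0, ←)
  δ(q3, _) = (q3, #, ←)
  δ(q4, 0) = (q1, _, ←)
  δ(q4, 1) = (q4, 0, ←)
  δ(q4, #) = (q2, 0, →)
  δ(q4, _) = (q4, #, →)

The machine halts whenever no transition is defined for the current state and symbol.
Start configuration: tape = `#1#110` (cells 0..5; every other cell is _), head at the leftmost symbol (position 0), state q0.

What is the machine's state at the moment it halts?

q1

state=q0 head=0 tape=_[#]1#110   (q0,#)→(q1,_,→)
state=q1 head=1 tape=__[1]#110   (q1,1)→(q0,#,←)
state=q0 head=0 tape=_[_]##110   (q0,_)→(q2,_,→)
state=q2 head=1 tape=__[#]#110   (q2,#)→(q4,1,←)
state=q4 head=0 tape=_[_]1#110   (q4,_)→(q4,#,→)
state=q4 head=1 tape=_#[1]#110   (q4,1)→(q4,0,←)
state=q4 head=0 tape=_[#]0#110   (q4,#)→(q2,0,→)
state=q2 head=1 tape=_0[0]#110   (q2,0)→(q0,_,←)
state=q0 head=0 tape=_[0]_#110   (q0,0)→(q1,_,←)
state=q1 head=-1 tape=[_]__#110
No transition is defined for (q1, _); M halts in state q1.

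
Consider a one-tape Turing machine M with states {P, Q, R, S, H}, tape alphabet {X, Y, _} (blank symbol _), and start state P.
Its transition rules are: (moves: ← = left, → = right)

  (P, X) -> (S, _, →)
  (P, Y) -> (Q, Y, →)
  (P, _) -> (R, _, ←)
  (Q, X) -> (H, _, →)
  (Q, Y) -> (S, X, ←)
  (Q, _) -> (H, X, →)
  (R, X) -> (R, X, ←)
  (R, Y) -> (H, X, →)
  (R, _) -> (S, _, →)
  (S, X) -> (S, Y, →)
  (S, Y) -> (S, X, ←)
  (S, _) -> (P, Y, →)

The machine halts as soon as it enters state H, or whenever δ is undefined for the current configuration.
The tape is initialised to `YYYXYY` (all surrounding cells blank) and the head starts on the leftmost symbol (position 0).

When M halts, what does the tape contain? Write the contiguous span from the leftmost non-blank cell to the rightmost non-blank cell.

state=P head=0 tape=_[Y]YYXYY__   (P,Y)→(Q,Y,→)
state=Q head=1 tape=_Y[Y]YXYY__   (Q,Y)→(S,X,←)
state=S head=0 tape=_[Y]XYXYY__   (S,Y)→(S,X,←)
state=S head=-1 tape=[_]XXYXYY__   (S,_)→(P,Y,→)
state=P head=0 tape=Y[X]XYXYY__   (P,X)→(S,_,→)
state=S head=1 tape=Y_[X]YXYY__   (S,X)→(S,Y,→)
state=S head=2 tape=Y_Y[Y]XYY__   (S,Y)→(S,X,←)
state=S head=1 tape=Y_[Y]XXYY__   (S,Y)→(S,X,←)
state=S head=0 tape=Y[_]XXXYY__   (S,_)→(P,Y,→)
state=P head=1 tape=YY[X]XXYY__   (P,X)→(S,_,→)
state=S head=2 tape=YY_[X]XYY__   (S,X)→(S,Y,→)
state=S head=3 tape=YY_Y[X]YY__   (S,X)→(S,Y,→)
state=S head=4 tape=YY_YY[Y]Y__   (S,Y)→(S,X,←)
state=S head=3 tape=YY_Y[Y]XY__   (S,Y)→(S,X,←)
state=S head=2 tape=YY_[Y]XXY__   (S,Y)→(S,X,←)
state=S head=1 tape=YY[_]XXXY__   (S,_)→(P,Y,→)
state=P head=2 tape=YYY[X]XXY__   (P,X)→(S,_,→)
state=S head=3 tape=YYY_[X]XY__   (S,X)→(S,Y,→)
state=S head=4 tape=YYY_Y[X]Y__   (S,X)→(S,Y,→)
state=S head=5 tape=YYY_YY[Y]__   (S,Y)→(S,X,←)
state=S head=4 tape=YYY_Y[Y]X__   (S,Y)→(S,X,←)
state=S head=3 tape=YYY_[Y]XX__   (S,Y)→(S,X,←)
state=S head=2 tape=YYY[_]XXX__   (S,_)→(P,Y,→)
state=P head=3 tape=YYYY[X]XX__   (P,X)→(S,_,→)
state=S head=4 tape=YYYY_[X]X__   (S,X)→(S,Y,→)
state=S head=5 tape=YYYY_Y[X]__   (S,X)→(S,Y,→)
state=S head=6 tape=YYYY_YY[_]_   (S,_)→(P,Y,→)
state=P head=7 tape=YYYY_YYY[_]   (P,_)→(R,_,←)
state=R head=6 tape=YYYY_YY[Y]_   (R,Y)→(H,X,→)
state=H head=7 tape=YYYY_YYX[_]
The non-blank tape span at halt is YYYY_YYX.

YYYY_YYX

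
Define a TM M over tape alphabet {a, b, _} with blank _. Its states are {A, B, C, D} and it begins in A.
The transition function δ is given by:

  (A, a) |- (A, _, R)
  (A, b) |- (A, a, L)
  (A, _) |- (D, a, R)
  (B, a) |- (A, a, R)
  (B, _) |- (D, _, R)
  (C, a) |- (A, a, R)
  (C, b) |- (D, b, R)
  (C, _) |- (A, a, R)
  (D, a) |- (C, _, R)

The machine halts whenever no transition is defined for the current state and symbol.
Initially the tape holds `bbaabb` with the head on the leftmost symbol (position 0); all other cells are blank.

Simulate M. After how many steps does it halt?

14

A | _[b]baabb___   read b → write a, move L, go to A
A | [_]abaabb___   read _ → write a, move R, go to D
D | a[a]baabb___   read a → write _, move R, go to C
C | a_[b]aabb___   read b → write b, move R, go to D
D | a_b[a]abb___   read a → write _, move R, go to C
C | a_b_[a]bb___   read a → write a, move R, go to A
A | a_b_a[b]b___   read b → write a, move L, go to A
A | a_b_[a]ab___   read a → write _, move R, go to A
A | a_b__[a]b___   read a → write _, move R, go to A
A | a_b___[b]___   read b → write a, move L, go to A
A | a_b__[_]a___   read _ → write a, move R, go to D
D | a_b__a[a]___   read a → write _, move R, go to C
C | a_b__a_[_]__   read _ → write a, move R, go to A
A | a_b__a_a[_]_   read _ → write a, move R, go to D
D | a_b__a_aa[_]
M halts after 14 transitions.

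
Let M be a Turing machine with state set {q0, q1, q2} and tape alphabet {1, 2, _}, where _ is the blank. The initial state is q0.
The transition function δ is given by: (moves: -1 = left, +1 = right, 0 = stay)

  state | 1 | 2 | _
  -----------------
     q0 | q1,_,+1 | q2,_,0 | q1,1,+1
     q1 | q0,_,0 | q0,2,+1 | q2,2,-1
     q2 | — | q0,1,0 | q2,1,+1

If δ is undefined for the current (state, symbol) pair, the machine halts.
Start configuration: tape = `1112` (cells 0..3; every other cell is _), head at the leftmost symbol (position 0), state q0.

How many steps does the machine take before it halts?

8

state=q0 head=0 tape=[1]112__   (q0,1)→(q1,_,+1)
state=q1 head=1 tape=_[1]12__   (q1,1)→(q0,_,0)
state=q0 head=1 tape=_[_]12__   (q0,_)→(q1,1,+1)
state=q1 head=2 tape=_1[1]2__   (q1,1)→(q0,_,0)
state=q0 head=2 tape=_1[_]2__   (q0,_)→(q1,1,+1)
state=q1 head=3 tape=_11[2]__   (q1,2)→(q0,2,+1)
state=q0 head=4 tape=_112[_]_   (q0,_)→(q1,1,+1)
state=q1 head=5 tape=_1121[_]   (q1,_)→(q2,2,-1)
state=q2 head=4 tape=_112[1]2
M halts after 8 transitions.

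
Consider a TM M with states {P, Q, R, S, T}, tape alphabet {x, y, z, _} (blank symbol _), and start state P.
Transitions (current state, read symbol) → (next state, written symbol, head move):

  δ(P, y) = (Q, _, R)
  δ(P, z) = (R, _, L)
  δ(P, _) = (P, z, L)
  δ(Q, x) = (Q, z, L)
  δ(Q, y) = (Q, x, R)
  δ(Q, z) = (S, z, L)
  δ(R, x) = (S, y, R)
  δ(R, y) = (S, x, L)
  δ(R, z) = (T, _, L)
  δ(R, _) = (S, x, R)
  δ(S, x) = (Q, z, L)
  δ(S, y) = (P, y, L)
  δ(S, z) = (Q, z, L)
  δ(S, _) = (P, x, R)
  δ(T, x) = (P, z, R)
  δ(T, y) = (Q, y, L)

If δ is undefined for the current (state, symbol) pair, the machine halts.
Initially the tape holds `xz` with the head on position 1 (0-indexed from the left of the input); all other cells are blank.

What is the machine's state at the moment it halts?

state=P head=1 tape=x[z]_   (P,z)→(R,_,L)
state=R head=0 tape=[x]__   (R,x)→(S,y,R)
state=S head=1 tape=y[_]_   (S,_)→(P,x,R)
state=P head=2 tape=yx[_]   (P,_)→(P,z,L)
state=P head=1 tape=y[x]z
No transition is defined for (P, x); M halts in state P.

P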